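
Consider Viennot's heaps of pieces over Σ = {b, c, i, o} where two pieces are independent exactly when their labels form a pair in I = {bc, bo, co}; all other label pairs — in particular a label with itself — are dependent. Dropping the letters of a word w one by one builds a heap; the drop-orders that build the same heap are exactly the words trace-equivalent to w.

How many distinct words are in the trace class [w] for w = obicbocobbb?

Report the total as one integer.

piece 0:o — minimal
piece 1:b — minimal
piece 2:i rests on {0:o, 1:b}
piece 3:c rests on {2:i}
piece 4:b rests on {2:i}
piece 5:o rests on {2:i}
piece 6:c rests on {3:c}
piece 7:o rests on {5:o}
piece 8:b rests on {4:b}
piece 9:b rests on {8:b}
piece 10:b rests on {9:b}
minimal pieces: {0:o, 1:b}
ways to finish when only these pieces remain (= sum over removing one remaining piece with nothing left below it):
  1 left: {6}→1  {7}→1  {10}→1
  2 left: {3,6}→1  {5,7}→1  {6,7}→2  {6,10}→2  {7,10}→2  {9,10}→1
  3 left: {3,6,7}→3  {3,6,10}→3  {5,6,7}→3  {5,7,10}→3  {6,7,10}→6  {6,9,10}→3  {7,9,10}→3  {8,9,10}→1
  4 left: {3,5,6,7}→6  {3,6,7,10}→12  {3,6,9,10}→6  {4,8,9,10}→1  {5,6,7,10}→12  {5,7,9,10}→6  {6,7,9,10}→12  {6,8,9,10}→4  {7,8,9,10}→4
  5 left: {3,5,6,7,10}→30  {3,6,7,9,10}→30  {3,6,8,9,10}→10  {4,6,8,9,10}→5  {4,7,8,9,10}→5  {5,6,7,9,10}→30  {5,7,8,9,10}→10  {6,7,8,9,10}→20
  6 left: {3,4,6,8,9,10}→15  {3,5,6,7,9,10}→90  {3,6,7,8,9,10}→60  {4,5,7,8,9,10}→15  {4,6,7,8,9,10}→30  {5,6,7,8,9,10}→60
  7 left: {3,4,6,7,8,9,10}→105  {3,5,6,7,8,9,10}→210  {4,5,6,7,8,9,10}→105
  8 left: {3,4,5,6,7,8,9,10}→420
  9 left: {2,3,4,5,6,7,8,9,10}→420
  placing 0:o first → 420 extensions
  placing 1:b first → 420 extensions
total linear extensions = 840

840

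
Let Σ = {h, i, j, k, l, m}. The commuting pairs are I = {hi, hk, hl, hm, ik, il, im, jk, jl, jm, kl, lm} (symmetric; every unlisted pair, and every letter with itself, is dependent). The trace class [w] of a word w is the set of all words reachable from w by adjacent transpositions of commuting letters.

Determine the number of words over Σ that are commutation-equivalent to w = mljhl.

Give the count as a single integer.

30

0(m) covers ∅
1(l) covers ∅
2(j) covers ∅
3(h) covers 2:j
4(l) covers 1:l
floor of heap: 0:m, 1:l, 2:j
completions by unplaced set U, small U first (add the entries for U minus each lowest piece of U):
  |U|=1: {0}:1  {3}:1  {4}:1
  |U|=2: {0,3}:2  {0,4}:2  {1,4}:1  {2,3}:1  {3,4}:2
  |U|=3: {0,1,4}:3  {0,2,3}:3  {0,3,4}:6  {1,3,4}:3  {2,3,4}:3
  start at 0(m): 6
  start at 1(l): 12
  start at 2(j): 12
sum over floor = 30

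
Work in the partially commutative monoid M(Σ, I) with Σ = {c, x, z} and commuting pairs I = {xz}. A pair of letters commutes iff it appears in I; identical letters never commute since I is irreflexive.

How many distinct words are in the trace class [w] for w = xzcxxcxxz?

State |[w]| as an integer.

0(x) covers ∅
1(z) covers ∅
2(c) covers 0:x, 1:z
3(x) covers 2:c
4(x) covers 3:x
5(c) covers 4:x
6(x) covers 5:c
7(x) covers 6:x
8(z) covers 5:c
floor of heap: 0:x, 1:z
completions by unplaced set U, small U first (add the entries for U minus each lowest piece of U):
  |U|=1: {7}:1  {8}:1
  |U|=2: {6,7}:1  {7,8}:2
  |U|=3: {6,7,8}:3
  |U|=4: {5,6,7,8}:3
  |U|=5: {4,5,6,7,8}:3
  |U|=6: {3,4,5,6,7,8}:3
  |U|=7: {2,3,4,5,6,7,8}:3
  start at 0(x): 3
  start at 1(z): 3
sum over floor = 6

6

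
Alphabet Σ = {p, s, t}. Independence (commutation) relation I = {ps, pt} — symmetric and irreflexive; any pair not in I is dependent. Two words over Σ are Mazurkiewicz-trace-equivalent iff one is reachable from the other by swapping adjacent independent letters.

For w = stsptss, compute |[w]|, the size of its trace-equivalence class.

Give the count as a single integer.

#0=s has no predecessor
#1=t depends on [0:s]
#2=s depends on [1:t]
#3=p has no predecessor
#4=t depends on [2:s]
#5=s depends on [4:t]
#6=s depends on [5:s]
sources: [0:s, 3:p]
N(rest) = Σ N(rest − s) over sources s of rest; N(one piece) = 1:
  size 1 → [3]=1  [6]=1
  size 2 → [3,6]=2  [5,6]=1
  size 3 → [3,5,6]=3  [4,5,6]=1
  size 4 → [2,4,5,6]=1  [3,4,5,6]=4
  size 5 → [1,2,4,5,6]=1  [2,3,4,5,6]=5
  first=0(s) contributes 6
  first=3(p) contributes 1
|[w]| = 7

7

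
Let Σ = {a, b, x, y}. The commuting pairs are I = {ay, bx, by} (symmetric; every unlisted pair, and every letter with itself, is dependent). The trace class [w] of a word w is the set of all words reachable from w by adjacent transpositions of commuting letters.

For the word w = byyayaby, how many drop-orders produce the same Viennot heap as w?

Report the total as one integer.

70

drop 0:b onto floor
drop 1:y onto floor
drop 2:y onto {1:y}
drop 3:a onto {0:b}
drop 4:y onto {2:y}
drop 5:a onto {3:a}
drop 6:b onto {5:a}
drop 7:y onto {4:y}
ground layer = {0:b, 1:y}
drop-orders for the pieces not yet dropped (sum over which currently-grounded one goes next):
  1 to go: {6} 1  {7} 1
  2 to go: {4,7} 1  {5,6} 1  {6,7} 2
  3 to go: {2,4,7} 1  {3,5,6} 1  {4,6,7} 3  {5,6,7} 3
  4 to go: {0,3,5,6} 1  {1,2,4,7} 1  {2,4,6,7} 4  {3,5,6,7} 4  {4,5,6,7} 6
  5 to go: {0,3,5,6,7} 5  {1,2,4,6,7} 5  {2,4,5,6,7} 10  {3,4,5,6,7} 10
  6 to go: {0,3,4,5,6,7} 15  {1,2,4,5,6,7} 15  {2,3,4,5,6,7} 20
  if 0:b drops first: 35 orders
  if 1:y drops first: 35 orders
heap linearizations: 70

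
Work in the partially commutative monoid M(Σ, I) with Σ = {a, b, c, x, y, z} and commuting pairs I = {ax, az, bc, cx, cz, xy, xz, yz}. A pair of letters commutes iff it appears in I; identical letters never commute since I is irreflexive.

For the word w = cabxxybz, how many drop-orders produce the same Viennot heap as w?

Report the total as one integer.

3

drop 0:c onto floor
drop 1:a onto {0:c}
drop 2:b onto {1:a}
drop 3:x onto {2:b}
drop 4:x onto {3:x}
drop 5:y onto {2:b}
drop 6:b onto {4:x, 5:y}
drop 7:z onto {6:b}
ground layer = {0:c}
drop-orders for the pieces not yet dropped (sum over which currently-grounded one goes next):
  1 to go: {7} 1
  2 to go: {6,7} 1
  3 to go: {4,6,7} 1  {5,6,7} 1
  4 to go: {3,4,6,7} 1  {4,5,6,7} 2
  5 to go: {3,4,5,6,7} 3
  6 to go: {2,3,4,5,6,7} 3
  if 0:c drops first: 3 orders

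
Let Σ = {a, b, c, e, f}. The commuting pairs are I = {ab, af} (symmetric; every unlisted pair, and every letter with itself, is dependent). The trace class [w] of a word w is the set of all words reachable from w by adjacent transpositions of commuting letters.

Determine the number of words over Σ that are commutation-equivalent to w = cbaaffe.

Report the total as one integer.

0(c) covers ∅
1(b) covers 0:c
2(a) covers 0:c
3(a) covers 2:a
4(f) covers 1:b
5(f) covers 4:f
6(e) covers 3:a, 5:f
floor of heap: 0:c
completions by unplaced set U, small U first (add the entries for U minus each lowest piece of U):
  |U|=1: {6}:1
  |U|=2: {3,6}:1  {5,6}:1
  |U|=3: {2,3,6}:1  {3,5,6}:2  {4,5,6}:1
  |U|=4: {1,4,5,6}:1  {2,3,5,6}:3  {3,4,5,6}:3
  |U|=5: {1,3,4,5,6}:4  {2,3,4,5,6}:6
  start at 0(c): 10

10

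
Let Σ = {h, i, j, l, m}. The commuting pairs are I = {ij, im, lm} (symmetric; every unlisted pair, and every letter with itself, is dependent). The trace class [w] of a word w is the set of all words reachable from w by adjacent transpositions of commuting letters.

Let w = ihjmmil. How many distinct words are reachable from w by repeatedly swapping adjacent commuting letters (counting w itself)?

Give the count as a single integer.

drop 0:i onto floor
drop 1:h onto {0:i}
drop 2:j onto {1:h}
drop 3:m onto {2:j}
drop 4:m onto {3:m}
drop 5:i onto {1:h}
drop 6:l onto {2:j, 5:i}
ground layer = {0:i}
drop-orders for the pieces not yet dropped (sum over which currently-grounded one goes next):
  1 to go: {4} 1  {6} 1
  2 to go: {3,4} 1  {4,6} 2  {5,6} 1
  3 to go: {3,4,6} 3  {4,5,6} 3
  4 to go: {2,3,4,6} 3  {3,4,5,6} 6
  5 to go: {2,3,4,5,6} 9
  if 0:i drops first: 9 orders

9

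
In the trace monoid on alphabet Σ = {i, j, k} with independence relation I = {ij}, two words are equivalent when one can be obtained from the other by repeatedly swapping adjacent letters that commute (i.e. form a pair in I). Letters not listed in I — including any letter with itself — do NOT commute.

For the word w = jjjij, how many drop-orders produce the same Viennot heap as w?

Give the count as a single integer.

drop 0:j onto floor
drop 1:j onto {0:j}
drop 2:j onto {1:j}
drop 3:i onto floor
drop 4:j onto {2:j}
ground layer = {0:j, 3:i}
drop-orders for the pieces not yet dropped (sum over which currently-grounded one goes next):
  1 to go: {3} 1  {4} 1
  2 to go: {2,4} 1  {3,4} 2
  3 to go: {1,2,4} 1  {2,3,4} 3
  if 0:j drops first: 4 orders
  if 3:i drops first: 1 orders
heap linearizations: 5

5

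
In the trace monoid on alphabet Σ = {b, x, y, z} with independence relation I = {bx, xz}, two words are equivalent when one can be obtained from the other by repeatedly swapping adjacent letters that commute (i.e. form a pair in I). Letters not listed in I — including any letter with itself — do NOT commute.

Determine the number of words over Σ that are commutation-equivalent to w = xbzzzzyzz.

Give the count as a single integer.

piece 0:x — minimal
piece 1:b — minimal
piece 2:z rests on {1:b}
piece 3:z rests on {2:z}
piece 4:z rests on {3:z}
piece 5:z rests on {4:z}
piece 6:y rests on {0:x, 5:z}
piece 7:z rests on {6:y}
piece 8:z rests on {7:z}
minimal pieces: {0:x, 1:b}
ways to finish when only these pieces remain (= sum over removing one remaining piece with nothing left below it):
  1 left: {8}→1
  2 left: {7,8}→1
  3 left: {6,7,8}→1
  4 left: {0,6,7,8}→1  {5,6,7,8}→1
  5 left: {0,5,6,7,8}→2  {4,5,6,7,8}→1
  6 left: {0,4,5,6,7,8}→3  {3,4,5,6,7,8}→1
  7 left: {0,3,4,5,6,7,8}→4  {2,3,4,5,6,7,8}→1
  placing 0:x first → 1 extensions
  placing 1:b first → 5 extensions
total linear extensions = 6

6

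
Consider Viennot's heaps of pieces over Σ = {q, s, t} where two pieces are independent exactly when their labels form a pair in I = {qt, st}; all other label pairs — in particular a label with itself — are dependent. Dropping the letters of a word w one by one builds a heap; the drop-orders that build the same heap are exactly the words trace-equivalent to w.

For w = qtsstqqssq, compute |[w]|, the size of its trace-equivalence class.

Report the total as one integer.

45

drop 0:q onto floor
drop 1:t onto floor
drop 2:s onto {0:q}
drop 3:s onto {2:s}
drop 4:t onto {1:t}
drop 5:q onto {3:s}
drop 6:q onto {5:q}
drop 7:s onto {6:q}
drop 8:s onto {7:s}
drop 9:q onto {8:s}
ground layer = {0:q, 1:t}
drop-orders for the pieces not yet dropped (sum over which currently-grounded one goes next):
  1 to go: {4} 1  {9} 1
  2 to go: {1,4} 1  {4,9} 2  {8,9} 1
  3 to go: {1,4,9} 3  {4,8,9} 3  {7,8,9} 1
  4 to go: {1,4,8,9} 6  {4,7,8,9} 4  {6,7,8,9} 1
  5 to go: {1,4,7,8,9} 10  {4,6,7,8,9} 5  {5,6,7,8,9} 1
  6 to go: {1,4,6,7,8,9} 15  {3,5,6,7,8,9} 1  {4,5,6,7,8,9} 6
  7 to go: {1,4,5,6,7,8,9} 21  {2,3,5,6,7,8,9} 1  {3,4,5,6,7,8,9} 7
  8 to go: {0,2,3,5,6,7,8,9} 1  {1,3,4,5,6,7,8,9} 28  {2,3,4,5,6,7,8,9} 8
  if 0:q drops first: 36 orders
  if 1:t drops first: 9 orders
heap linearizations: 45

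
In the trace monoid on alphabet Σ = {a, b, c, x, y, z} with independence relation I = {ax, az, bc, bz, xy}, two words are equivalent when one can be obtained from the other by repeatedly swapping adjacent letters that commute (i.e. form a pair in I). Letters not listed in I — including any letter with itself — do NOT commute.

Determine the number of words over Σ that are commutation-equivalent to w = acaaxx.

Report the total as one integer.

6

piece 0:a — minimal
piece 1:c rests on {0:a}
piece 2:a rests on {1:c}
piece 3:a rests on {2:a}
piece 4:x rests on {1:c}
piece 5:x rests on {4:x}
minimal pieces: {0:a}
ways to finish when only these pieces remain (= sum over removing one remaining piece with nothing left below it):
  1 left: {3}→1  {5}→1
  2 left: {2,3}→1  {3,5}→2  {4,5}→1
  3 left: {2,3,5}→3  {3,4,5}→3
  4 left: {2,3,4,5}→6
  placing 0:a first → 6 extensions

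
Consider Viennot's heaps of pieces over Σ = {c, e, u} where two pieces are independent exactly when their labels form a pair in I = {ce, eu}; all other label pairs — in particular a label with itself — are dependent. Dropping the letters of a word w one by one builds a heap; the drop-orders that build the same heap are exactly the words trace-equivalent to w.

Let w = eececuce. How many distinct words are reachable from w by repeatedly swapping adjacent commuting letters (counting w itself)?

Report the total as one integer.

70

0(e) covers ∅
1(e) covers 0:e
2(c) covers ∅
3(e) covers 1:e
4(c) covers 2:c
5(u) covers 4:c
6(c) covers 5:u
7(e) covers 3:e
floor of heap: 0:e, 2:c
completions by unplaced set U, small U first (add the entries for U minus each lowest piece of U):
  |U|=1: {6}:1  {7}:1
  |U|=2: {3,7}:1  {5,6}:1  {6,7}:2
  |U|=3: {1,3,7}:1  {3,6,7}:3  {4,5,6}:1  {5,6,7}:3
  |U|=4: {0,1,3,7}:1  {1,3,6,7}:4  {2,4,5,6}:1  {3,5,6,7}:6  {4,5,6,7}:4
  |U|=5: {0,1,3,6,7}:5  {1,3,5,6,7}:10  {2,4,5,6,7}:5  {3,4,5,6,7}:10
  |U|=6: {0,1,3,5,6,7}:15  {1,3,4,5,6,7}:20  {2,3,4,5,6,7}:15
  start at 0(e): 35
  start at 2(c): 35
sum over floor = 70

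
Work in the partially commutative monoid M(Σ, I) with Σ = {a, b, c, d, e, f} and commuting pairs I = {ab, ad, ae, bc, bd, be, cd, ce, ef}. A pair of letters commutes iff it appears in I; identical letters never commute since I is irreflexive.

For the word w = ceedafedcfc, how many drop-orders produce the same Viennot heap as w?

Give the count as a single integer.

piece 0:c — minimal
piece 1:e — minimal
piece 2:e rests on {1:e}
piece 3:d rests on {2:e}
piece 4:a rests on {0:c}
piece 5:f rests on {3:d, 4:a}
piece 6:e rests on {3:d}
piece 7:d rests on {5:f, 6:e}
piece 8:c rests on {5:f}
piece 9:f rests on {7:d, 8:c}
piece 10:c rests on {9:f}
minimal pieces: {0:c, 1:e}
ways to finish when only these pieces remain (= sum over removing one remaining piece with nothing left below it):
  1 left: {10}→1
  2 left: {9,10}→1
  3 left: {7,9,10}→1  {8,9,10}→1
  4 left: {6,7,9,10}→1  {7,8,9,10}→2
  5 left: {5,7,8,9,10}→2  {6,7,8,9,10}→3
  6 left: {4,5,7,8,9,10}→2  {5,6,7,8,9,10}→5
  7 left: {0,4,5,7,8,9,10}→2  {3,5,6,7,8,9,10}→5  {4,5,6,7,8,9,10}→7
  8 left: {0,4,5,6,7,8,9,10}→9  {2,3,5,6,7,8,9,10}→5  {3,4,5,6,7,8,9,10}→12
  9 left: {0,3,4,5,6,7,8,9,10}→21  {1,2,3,5,6,7,8,9,10}→5  {2,3,4,5,6,7,8,9,10}→17
  placing 0:c first → 22 extensions
  placing 1:e first → 38 extensions
total linear extensions = 60

60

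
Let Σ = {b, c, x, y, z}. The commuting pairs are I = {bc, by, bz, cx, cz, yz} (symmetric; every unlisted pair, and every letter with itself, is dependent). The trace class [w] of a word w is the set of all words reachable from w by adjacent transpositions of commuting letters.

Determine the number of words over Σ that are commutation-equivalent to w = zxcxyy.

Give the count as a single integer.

0(z) covers ∅
1(x) covers 0:z
2(c) covers ∅
3(x) covers 1:x
4(y) covers 2:c, 3:x
5(y) covers 4:y
floor of heap: 0:z, 2:c
completions by unplaced set U, small U first (add the entries for U minus each lowest piece of U):
  |U|=1: {5}:1
  |U|=2: {4,5}:1
  |U|=3: {2,4,5}:1  {3,4,5}:1
  |U|=4: {1,3,4,5}:1  {2,3,4,5}:2
  start at 0(z): 3
  start at 2(c): 1
sum over floor = 4

4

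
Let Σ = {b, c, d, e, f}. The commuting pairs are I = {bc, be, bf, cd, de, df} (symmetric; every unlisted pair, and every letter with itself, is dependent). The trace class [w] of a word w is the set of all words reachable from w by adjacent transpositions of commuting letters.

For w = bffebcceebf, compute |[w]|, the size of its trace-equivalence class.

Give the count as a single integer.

165

piece 0:b — minimal
piece 1:f — minimal
piece 2:f rests on {1:f}
piece 3:e rests on {2:f}
piece 4:b rests on {0:b}
piece 5:c rests on {3:e}
piece 6:c rests on {5:c}
piece 7:e rests on {6:c}
piece 8:e rests on {7:e}
piece 9:b rests on {4:b}
piece 10:f rests on {8:e}
minimal pieces: {0:b, 1:f}
ways to finish when only these pieces remain (= sum over removing one remaining piece with nothing left below it):
  1 left: {9}→1  {10}→1
  2 left: {4,9}→1  {8,10}→1  {9,10}→2
  3 left: {0,4,9}→1  {4,9,10}→3  {7,8,10}→1  {8,9,10}→3
  4 left: {0,4,9,10}→4  {4,8,9,10}→6  {6,7,8,10}→1  {7,8,9,10}→4
  5 left: {0,4,8,9,10}→10  {4,7,8,9,10}→10  {5,6,7,8,10}→1  {6,7,8,9,10}→5
  6 left: {0,4,7,8,9,10}→20  {3,5,6,7,8,10}→1  {4,6,7,8,9,10}→15  {5,6,7,8,9,10}→6
  7 left: {0,4,6,7,8,9,10}→35  {2,3,5,6,7,8,10}→1  {3,5,6,7,8,9,10}→7  {4,5,6,7,8,9,10}→21
  8 left: {0,4,5,6,7,8,9,10}→56  {1,2,3,5,6,7,8,10}→1  {2,3,5,6,7,8,9,10}→8  {3,4,5,6,7,8,9,10}→28
  9 left: {0,3,4,5,6,7,8,9,10}→84  {1,2,3,5,6,7,8,9,10}→9  {2,3,4,5,6,7,8,9,10}→36
  placing 0:b first → 45 extensions
  placing 1:f first → 120 extensions
total linear extensions = 165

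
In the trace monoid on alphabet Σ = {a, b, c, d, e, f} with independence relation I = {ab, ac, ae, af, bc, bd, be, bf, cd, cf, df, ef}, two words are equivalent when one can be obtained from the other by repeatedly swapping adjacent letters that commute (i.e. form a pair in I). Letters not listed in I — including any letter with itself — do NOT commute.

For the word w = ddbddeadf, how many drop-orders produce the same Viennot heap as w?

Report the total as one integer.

drop 0:d onto floor
drop 1:d onto {0:d}
drop 2:b onto floor
drop 3:d onto {1:d}
drop 4:d onto {3:d}
drop 5:e onto {4:d}
drop 6:a onto {4:d}
drop 7:d onto {5:e, 6:a}
drop 8:f onto floor
ground layer = {0:d, 2:b, 8:f}
drop-orders for the pieces not yet dropped (sum over which currently-grounded one goes next):
  1 to go: {2} 1  {7} 1  {8} 1
  2 to go: {2,7} 2  {2,8} 2  {5,7} 1  {6,7} 1  {7,8} 2
  3 to go: {2,5,7} 3  {2,6,7} 3  {2,7,8} 6  {5,6,7} 2  {5,7,8} 3  {6,7,8} 3
  4 to go: {2,5,6,7} 8  {2,5,7,8} 12  {2,6,7,8} 12  {4,5,6,7} 2  {5,6,7,8} 8
  5 to go: {2,4,5,6,7} 10  {2,5,6,7,8} 40  {3,4,5,6,7} 2  {4,5,6,7,8} 10
  6 to go: {1,3,4,5,6,7} 2  {2,3,4,5,6,7} 12  {2,4,5,6,7,8} 60  {3,4,5,6,7,8} 12
  7 to go: {0,1,3,4,5,6,7} 2  {1,2,3,4,5,6,7} 14  {1,3,4,5,6,7,8} 14  {2,3,4,5,6,7,8} 84
  if 0:d drops first: 112 orders
  if 2:b drops first: 16 orders
  if 8:f drops first: 16 orders
heap linearizations: 144

144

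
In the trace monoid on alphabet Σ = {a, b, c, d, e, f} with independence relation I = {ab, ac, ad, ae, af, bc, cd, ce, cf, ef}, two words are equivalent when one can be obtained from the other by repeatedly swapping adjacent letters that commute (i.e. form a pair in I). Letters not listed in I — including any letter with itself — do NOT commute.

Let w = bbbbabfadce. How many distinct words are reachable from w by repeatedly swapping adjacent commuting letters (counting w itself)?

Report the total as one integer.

drop 0:b onto floor
drop 1:b onto {0:b}
drop 2:b onto {1:b}
drop 3:b onto {2:b}
drop 4:a onto floor
drop 5:b onto {3:b}
drop 6:f onto {5:b}
drop 7:a onto {4:a}
drop 8:d onto {6:f}
drop 9:c onto floor
drop 10:e onto {8:d}
ground layer = {0:b, 4:a, 9:c}
drop-orders for the pieces not yet dropped (sum over which currently-grounded one goes next):
  1 to go: {7} 1  {9} 1  {10} 1
  2 to go: {4,7} 1  {7,9} 2  {7,10} 2  {8,10} 1  {9,10} 2
  3 to go: {4,7,9} 3  {4,7,10} 3  {6,8,10} 1  {7,8,10} 3  {7,9,10} 6  {8,9,10} 3
  4 to go: {4,7,8,10} 6  {4,7,9,10} 12  {5,6,8,10} 1  {6,7,8,10} 4  {6,8,9,10} 4  {7,8,9,10} 12
  5 to go: {3,5,6,8,10} 1  {4,6,7,8,10} 10  {4,7,8,9,10} 30  {5,6,7,8,10} 5  {5,6,8,9,10} 5  {6,7,8,9,10} 20
  6 to go: {2,3,5,6,8,10} 1  {3,5,6,7,8,10} 6  {3,5,6,8,9,10} 6  {4,5,6,7,8,10} 15  {4,6,7,8,9,10} 60  {5,6,7,8,9,10} 30
  7 to go: {1,2,3,5,6,8,10} 1  {2,3,5,6,7,8,10} 7  {2,3,5,6,8,9,10} 7  {3,4,5,6,7,8,10} 21  {3,5,6,7,8,9,10} 42  {4,5,6,7,8,9,10} 105
  8 to go: {0,1,2,3,5,6,8,10} 1  {1,2,3,5,6,7,8,10} 8  {1,2,3,5,6,8,9,10} 8  {2,3,4,5,6,7,8,10} 28  {2,3,5,6,7,8,9,10} 56  {3,4,5,6,7,8,9,10} 168
  9 to go: {0,1,2,3,5,6,7,8,10} 9  {0,1,2,3,5,6,8,9,10} 9  {1,2,3,4,5,6,7,8,10} 36  {1,2,3,5,6,7,8,9,10} 72  {2,3,4,5,6,7,8,9,10} 252
  if 0:b drops first: 360 orders
  if 4:a drops first: 90 orders
  if 9:c drops first: 45 orders
heap linearizations: 495

495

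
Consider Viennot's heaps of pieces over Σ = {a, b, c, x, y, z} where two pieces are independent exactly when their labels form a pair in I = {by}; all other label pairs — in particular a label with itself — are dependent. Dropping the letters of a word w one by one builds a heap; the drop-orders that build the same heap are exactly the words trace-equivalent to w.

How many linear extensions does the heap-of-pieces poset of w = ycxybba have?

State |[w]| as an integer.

3

0(y) covers ∅
1(c) covers 0:y
2(x) covers 1:c
3(y) covers 2:x
4(b) covers 2:x
5(b) covers 4:b
6(a) covers 3:y, 5:b
floor of heap: 0:y
completions by unplaced set U, small U first (add the entries for U minus each lowest piece of U):
  |U|=1: {6}:1
  |U|=2: {3,6}:1  {5,6}:1
  |U|=3: {3,5,6}:2  {4,5,6}:1
  |U|=4: {3,4,5,6}:3
  |U|=5: {2,3,4,5,6}:3
  start at 0(y): 3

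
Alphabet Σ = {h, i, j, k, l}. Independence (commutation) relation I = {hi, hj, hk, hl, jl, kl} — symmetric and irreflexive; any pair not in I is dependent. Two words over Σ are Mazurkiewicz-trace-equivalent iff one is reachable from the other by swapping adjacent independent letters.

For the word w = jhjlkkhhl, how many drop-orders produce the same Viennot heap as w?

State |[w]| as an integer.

piece 0:j — minimal
piece 1:h — minimal
piece 2:j rests on {0:j}
piece 3:l — minimal
piece 4:k rests on {2:j}
piece 5:k rests on {4:k}
piece 6:h rests on {1:h}
piece 7:h rests on {6:h}
piece 8:l rests on {3:l}
minimal pieces: {0:j, 1:h, 3:l}
ways to finish when only these pieces remain (= sum over removing one remaining piece with nothing left below it):
  1 left: {5}→1  {7}→1  {8}→1
  2 left: {3,8}→1  {4,5}→1  {5,7}→2  {5,8}→2  {6,7}→1  {7,8}→2
  3 left: {1,6,7}→1  {2,4,5}→1  {3,5,8}→3  {3,7,8}→3  {4,5,7}→3  {4,5,8}→3  {5,6,7}→3  {5,7,8}→6  {6,7,8}→3
  4 left: {0,2,4,5}→1  {1,5,6,7}→4  {1,6,7,8}→4  {2,4,5,7}→4  {2,4,5,8}→4  {3,4,5,8}→6  {3,5,7,8}→12  {3,6,7,8}→6  {4,5,6,7}→6  {4,5,7,8}→12  {5,6,7,8}→12
  5 left: {0,2,4,5,7}→5  {0,2,4,5,8}→5  {1,3,6,7,8}→10  {1,4,5,6,7}→10  {1,5,6,7,8}→20  {2,3,4,5,8}→10  {2,4,5,6,7}→10  {2,4,5,7,8}→20  {3,4,5,7,8}→30  {3,5,6,7,8}→30  {4,5,6,7,8}→30
  6 left: {0,2,3,4,5,8}→15  {0,2,4,5,6,7}→15  {0,2,4,5,7,8}→30  {1,2,4,5,6,7}→20  {1,3,5,6,7,8}→60  {1,4,5,6,7,8}→60  {2,3,4,5,7,8}→60  {2,4,5,6,7,8}→60  {3,4,5,6,7,8}→90
  7 left: {0,1,2,4,5,6,7}→35  {0,2,3,4,5,7,8}→105  {0,2,4,5,6,7,8}→105  {1,2,4,5,6,7,8}→140  {1,3,4,5,6,7,8}→210  {2,3,4,5,6,7,8}→210
  placing 0:j first → 560 extensions
  placing 1:h first → 420 extensions
  placing 3:l first → 280 extensions
total linear extensions = 1260

1260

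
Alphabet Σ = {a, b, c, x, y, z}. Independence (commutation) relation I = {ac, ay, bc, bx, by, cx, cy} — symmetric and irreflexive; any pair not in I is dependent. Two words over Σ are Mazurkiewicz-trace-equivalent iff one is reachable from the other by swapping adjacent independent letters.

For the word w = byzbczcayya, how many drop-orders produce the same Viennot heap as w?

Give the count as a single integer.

120

0(b) covers ∅
1(y) covers ∅
2(z) covers 0:b, 1:y
3(b) covers 2:z
4(c) covers 2:z
5(z) covers 3:b, 4:c
6(c) covers 5:z
7(a) covers 5:z
8(y) covers 5:z
9(y) covers 8:y
10(a) covers 7:a
floor of heap: 0:b, 1:y
completions by unplaced set U, small U first (add the entries for U minus each lowest piece of U):
  |U|=1: {6}:1  {9}:1  {10}:1
  |U|=2: {6,9}:2  {6,10}:2  {7,10}:1  {8,9}:1  {9,10}:2
  |U|=3: {6,7,10}:3  {6,8,9}:3  {6,9,10}:6  {7,9,10}:3  {8,9,10}:3
  |U|=4: {6,7,9,10}:12  {6,8,9,10}:12  {7,8,9,10}:6
  |U|=5: {6,7,8,9,10}:30
  |U|=6: {5,6,7,8,9,10}:30
  |U|=7: {3,5,6,7,8,9,10}:30  {4,5,6,7,8,9,10}:30
  |U|=8: {3,4,5,6,7,8,9,10}:60
  |U|=9: {2,3,4,5,6,7,8,9,10}:60
  start at 0(b): 60
  start at 1(y): 60
sum over floor = 120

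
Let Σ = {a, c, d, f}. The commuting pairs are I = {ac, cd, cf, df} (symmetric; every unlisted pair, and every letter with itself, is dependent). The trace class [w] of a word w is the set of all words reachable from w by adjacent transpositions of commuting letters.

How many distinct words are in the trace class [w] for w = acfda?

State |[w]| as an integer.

#0=a has no predecessor
#1=c has no predecessor
#2=f depends on [0:a]
#3=d depends on [0:a]
#4=a depends on [2:f, 3:d]
sources: [0:a, 1:c]
N(rest) = Σ N(rest − s) over sources s of rest; N(one piece) = 1:
  size 1 → [1]=1  [4]=1
  size 2 → [1,4]=2  [2,4]=1  [3,4]=1
  size 3 → [1,2,4]=3  [1,3,4]=3  [2,3,4]=2
  first=0(a) contributes 8
  first=1(c) contributes 2
|[w]| = 10

10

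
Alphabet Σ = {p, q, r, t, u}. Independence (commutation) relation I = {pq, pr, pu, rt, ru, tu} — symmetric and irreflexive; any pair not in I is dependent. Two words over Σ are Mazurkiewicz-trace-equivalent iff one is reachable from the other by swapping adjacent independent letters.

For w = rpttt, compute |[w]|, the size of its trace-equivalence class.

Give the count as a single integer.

drop 0:r onto floor
drop 1:p onto floor
drop 2:t onto {1:p}
drop 3:t onto {2:t}
drop 4:t onto {3:t}
ground layer = {0:r, 1:p}
drop-orders for the pieces not yet dropped (sum over which currently-grounded one goes next):
  1 to go: {0} 1  {4} 1
  2 to go: {0,4} 2  {3,4} 1
  3 to go: {0,3,4} 3  {2,3,4} 1
  if 0:r drops first: 1 orders
  if 1:p drops first: 4 orders
heap linearizations: 5

5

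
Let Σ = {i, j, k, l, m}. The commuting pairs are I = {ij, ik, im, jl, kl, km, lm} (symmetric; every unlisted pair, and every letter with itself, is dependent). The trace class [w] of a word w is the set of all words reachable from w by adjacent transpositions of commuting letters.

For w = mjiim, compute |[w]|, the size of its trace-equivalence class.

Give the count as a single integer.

10

0(m) covers ∅
1(j) covers 0:m
2(i) covers ∅
3(i) covers 2:i
4(m) covers 1:j
floor of heap: 0:m, 2:i
completions by unplaced set U, small U first (add the entries for U minus each lowest piece of U):
  |U|=1: {3}:1  {4}:1
  |U|=2: {1,4}:1  {2,3}:1  {3,4}:2
  |U|=3: {0,1,4}:1  {1,3,4}:3  {2,3,4}:3
  start at 0(m): 6
  start at 2(i): 4
sum over floor = 10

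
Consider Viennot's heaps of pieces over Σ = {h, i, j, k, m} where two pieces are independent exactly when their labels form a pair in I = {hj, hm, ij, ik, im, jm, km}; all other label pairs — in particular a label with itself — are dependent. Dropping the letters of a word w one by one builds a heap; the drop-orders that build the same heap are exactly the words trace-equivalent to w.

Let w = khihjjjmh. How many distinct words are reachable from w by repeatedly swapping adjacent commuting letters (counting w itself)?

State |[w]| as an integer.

315

piece 0:k — minimal
piece 1:h rests on {0:k}
piece 2:i rests on {1:h}
piece 3:h rests on {2:i}
piece 4:j rests on {0:k}
piece 5:j rests on {4:j}
piece 6:j rests on {5:j}
piece 7:m — minimal
piece 8:h rests on {3:h}
minimal pieces: {0:k, 7:m}
ways to finish when only these pieces remain (= sum over removing one remaining piece with nothing left below it):
  1 left: {6}→1  {7}→1  {8}→1
  2 left: {3,8}→1  {5,6}→1  {6,7}→2  {6,8}→2  {7,8}→2
  3 left: {2,3,8}→1  {3,6,8}→3  {3,7,8}→3  {4,5,6}→1  {5,6,7}→3  {5,6,8}→3  {6,7,8}→6
  4 left: {1,2,3,8}→1  {2,3,6,8}→4  {2,3,7,8}→4  {3,5,6,8}→6  {3,6,7,8}→12  {4,5,6,7}→4  {4,5,6,8}→4  {5,6,7,8}→12
  5 left: {1,2,3,6,8}→5  {1,2,3,7,8}→5  {2,3,5,6,8}→10  {2,3,6,7,8}→20  {3,4,5,6,8}→10  {3,5,6,7,8}→30  {4,5,6,7,8}→20
  6 left: {1,2,3,5,6,8}→15  {1,2,3,6,7,8}→30  {2,3,4,5,6,8}→20  {2,3,5,6,7,8}→60  {3,4,5,6,7,8}→60
  7 left: {1,2,3,4,5,6,8}→35  {1,2,3,5,6,7,8}→105  {2,3,4,5,6,7,8}→140
  placing 0:k first → 280 extensions
  placing 7:m first → 35 extensions
total linear extensions = 315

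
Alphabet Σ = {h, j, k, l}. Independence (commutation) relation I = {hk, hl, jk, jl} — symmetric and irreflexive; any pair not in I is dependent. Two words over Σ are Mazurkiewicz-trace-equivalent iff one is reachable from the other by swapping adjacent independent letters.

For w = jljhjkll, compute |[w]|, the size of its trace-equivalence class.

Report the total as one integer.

0(j) covers ∅
1(l) covers ∅
2(j) covers 0:j
3(h) covers 2:j
4(j) covers 3:h
5(k) covers 1:l
6(l) covers 5:k
7(l) covers 6:l
floor of heap: 0:j, 1:l
completions by unplaced set U, small U first (add the entries for U minus each lowest piece of U):
  |U|=1: {4}:1  {7}:1
  |U|=2: {3,4}:1  {4,7}:2  {6,7}:1
  |U|=3: {2,3,4}:1  {3,4,7}:3  {4,6,7}:3  {5,6,7}:1
  |U|=4: {0,2,3,4}:1  {1,5,6,7}:1  {2,3,4,7}:4  {3,4,6,7}:6  {4,5,6,7}:4
  |U|=5: {0,2,3,4,7}:5  {1,4,5,6,7}:5  {2,3,4,6,7}:10  {3,4,5,6,7}:10
  |U|=6: {0,2,3,4,6,7}:15  {1,3,4,5,6,7}:15  {2,3,4,5,6,7}:20
  start at 0(j): 35
  start at 1(l): 35
sum over floor = 70

70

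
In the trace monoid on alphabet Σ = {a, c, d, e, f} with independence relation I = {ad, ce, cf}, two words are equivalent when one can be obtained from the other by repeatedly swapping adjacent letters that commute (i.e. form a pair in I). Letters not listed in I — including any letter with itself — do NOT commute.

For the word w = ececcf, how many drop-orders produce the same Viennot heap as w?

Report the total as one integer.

0(e) covers ∅
1(c) covers ∅
2(e) covers 0:e
3(c) covers 1:c
4(c) covers 3:c
5(f) covers 2:e
floor of heap: 0:e, 1:c
completions by unplaced set U, small U first (add the entries for U minus each lowest piece of U):
  |U|=1: {4}:1  {5}:1
  |U|=2: {2,5}:1  {3,4}:1  {4,5}:2
  |U|=3: {0,2,5}:1  {1,3,4}:1  {2,4,5}:3  {3,4,5}:3
  |U|=4: {0,2,4,5}:4  {1,3,4,5}:4  {2,3,4,5}:6
  start at 0(e): 10
  start at 1(c): 10
sum over floor = 20

20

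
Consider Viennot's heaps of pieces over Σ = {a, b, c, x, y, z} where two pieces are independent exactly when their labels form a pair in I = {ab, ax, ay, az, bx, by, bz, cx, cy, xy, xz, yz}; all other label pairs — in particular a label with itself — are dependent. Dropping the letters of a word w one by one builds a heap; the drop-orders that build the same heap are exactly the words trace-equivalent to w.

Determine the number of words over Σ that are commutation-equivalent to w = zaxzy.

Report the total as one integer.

60

piece 0:z — minimal
piece 1:a — minimal
piece 2:x — minimal
piece 3:z rests on {0:z}
piece 4:y — minimal
minimal pieces: {0:z, 1:a, 2:x, 4:y}
ways to finish when only these pieces remain (= sum over removing one remaining piece with nothing left below it):
  1 left: {1}→1  {2}→1  {3}→1  {4}→1
  2 left: {0,3}→1  {1,2}→2  {1,3}→2  {1,4}→2  {2,3}→2  {2,4}→2  {3,4}→2
  3 left: {0,1,3}→3  {0,2,3}→3  {0,3,4}→3  {1,2,3}→6  {1,2,4}→6  {1,3,4}→6  {2,3,4}→6
  placing 0:z first → 24 extensions
  placing 1:a first → 12 extensions
  placing 2:x first → 12 extensions
  placing 4:y first → 12 extensions
total linear extensions = 60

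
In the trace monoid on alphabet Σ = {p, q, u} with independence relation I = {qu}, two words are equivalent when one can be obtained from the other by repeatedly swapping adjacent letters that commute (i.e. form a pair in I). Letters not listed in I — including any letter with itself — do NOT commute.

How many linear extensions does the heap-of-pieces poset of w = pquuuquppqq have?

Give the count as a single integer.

15

#0=p has no predecessor
#1=q depends on [0:p]
#2=u depends on [0:p]
#3=u depends on [2:u]
#4=u depends on [3:u]
#5=q depends on [1:q]
#6=u depends on [4:u]
#7=p depends on [5:q, 6:u]
#8=p depends on [7:p]
#9=q depends on [8:p]
#10=q depends on [9:q]
sources: [0:p]
N(rest) = Σ N(rest − s) over sources s of rest; N(one piece) = 1:
  size 1 → [10]=1
  size 2 → [9,10]=1
  size 3 → [8,9,10]=1
  size 4 → [7,8,9,10]=1
  size 5 → [5,7,8,9,10]=1  [6,7,8,9,10]=1
  size 6 → [1,5,7,8,9,10]=1  [4,6,7,8,9,10]=1  [5,6,7,8,9,10]=2
  size 7 → [1,5,6,7,8,9,10]=3  [3,4,6,7,8,9,10]=1  [4,5,6,7,8,9,10]=3
  size 8 → [1,4,5,6,7,8,9,10]=6  [2,3,4,6,7,8,9,10]=1  [3,4,5,6,7,8,9,10]=4
  size 9 → [1,3,4,5,6,7,8,9,10]=10  [2,3,4,5,6,7,8,9,10]=5
  first=0(p) contributes 15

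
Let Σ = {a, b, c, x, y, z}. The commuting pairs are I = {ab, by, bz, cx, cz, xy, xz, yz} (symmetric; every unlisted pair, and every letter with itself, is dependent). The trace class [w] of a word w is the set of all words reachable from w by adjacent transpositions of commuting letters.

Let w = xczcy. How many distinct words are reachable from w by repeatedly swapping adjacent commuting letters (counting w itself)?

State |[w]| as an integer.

20

piece 0:x — minimal
piece 1:c — minimal
piece 2:z — minimal
piece 3:c rests on {1:c}
piece 4:y rests on {3:c}
minimal pieces: {0:x, 1:c, 2:z}
ways to finish when only these pieces remain (= sum over removing one remaining piece with nothing left below it):
  1 left: {0}→1  {2}→1  {4}→1
  2 left: {0,2}→2  {0,4}→2  {2,4}→2  {3,4}→1
  3 left: {0,2,4}→6  {0,3,4}→3  {1,3,4}→1  {2,3,4}→3
  placing 0:x first → 4 extensions
  placing 1:c first → 12 extensions
  placing 2:z first → 4 extensions
total linear extensions = 20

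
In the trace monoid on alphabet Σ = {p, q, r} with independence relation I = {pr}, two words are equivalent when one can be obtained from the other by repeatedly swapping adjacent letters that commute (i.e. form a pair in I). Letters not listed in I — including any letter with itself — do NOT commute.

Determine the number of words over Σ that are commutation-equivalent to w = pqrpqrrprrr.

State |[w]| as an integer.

drop 0:p onto floor
drop 1:q onto {0:p}
drop 2:r onto {1:q}
drop 3:p onto {1:q}
drop 4:q onto {2:r, 3:p}
drop 5:r onto {4:q}
drop 6:r onto {5:r}
drop 7:p onto {4:q}
drop 8:r onto {6:r}
drop 9:r onto {8:r}
drop 10:r onto {9:r}
ground layer = {0:p}
drop-orders for the pieces not yet dropped (sum over which currently-grounded one goes next):
  1 to go: {7} 1  {10} 1
  2 to go: {7,10} 2  {9,10} 1
  3 to go: {7,9,10} 3  {8,9,10} 1
  4 to go: {6,8,9,10} 1  {7,8,9,10} 4
  5 to go: {5,6,8,9,10} 1  {6,7,8,9,10} 5
  6 to go: {5,6,7,8,9,10} 6
  7 to go: {4,5,6,7,8,9,10} 6
  8 to go: {2,4,5,6,7,8,9,10} 6  {3,4,5,6,7,8,9,10} 6
  9 to go: {2,3,4,5,6,7,8,9,10} 12
  if 0:p drops first: 12 orders

12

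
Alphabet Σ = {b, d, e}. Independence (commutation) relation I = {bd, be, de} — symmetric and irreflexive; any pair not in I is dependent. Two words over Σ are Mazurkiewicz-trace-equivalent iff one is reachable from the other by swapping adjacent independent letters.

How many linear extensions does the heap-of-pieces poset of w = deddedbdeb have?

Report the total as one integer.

#0=d has no predecessor
#1=e has no predecessor
#2=d depends on [0:d]
#3=d depends on [2:d]
#4=e depends on [1:e]
#5=d depends on [3:d]
#6=b has no predecessor
#7=d depends on [5:d]
#8=e depends on [4:e]
#9=b depends on [6:b]
sources: [0:d, 1:e, 6:b]
N(rest) = Σ N(rest − s) over sources s of rest; N(one piece) = 1:
  size 1 → [7]=1  [8]=1  [9]=1
  size 2 → [4,8]=1  [5,7]=1  [6,9]=1  [7,8]=2  [7,9]=2  [8,9]=2
  size 3 → [1,4,8]=1  [3,5,7]=1  [4,7,8]=3  [4,8,9]=3  [5,7,8]=3  [5,7,9]=3  [6,7,9]=3  [6,8,9]=3  [7,8,9]=6
  size 4 → [1,4,7,8]=4  [1,4,8,9]=4  [2,3,5,7]=1  [3,5,7,8]=4  [3,5,7,9]=4  [4,5,7,8]=6  [4,6,8,9]=6  [4,7,8,9]=12  [5,6,7,9]=6  [5,7,8,9]=12  [6,7,8,9]=12
  size 5 → [0,2,3,5,7]=1  [1,4,5,7,8]=10  [1,4,6,8,9]=10  [1,4,7,8,9]=20  [2,3,5,7,8]=5  [2,3,5,7,9]=5  [3,4,5,7,8]=10  [3,5,6,7,9]=10  [3,5,7,8,9]=20  [4,5,7,8,9]=30  [4,6,7,8,9]=30  [5,6,7,8,9]=30
  size 6 → [0,2,3,5,7,8]=6  [0,2,3,5,7,9]=6  [1,3,4,5,7,8]=20  [1,4,5,7,8,9]=60  [1,4,6,7,8,9]=60  [2,3,4,5,7,8]=15  [2,3,5,6,7,9]=15  [2,3,5,7,8,9]=30  [3,4,5,7,8,9]=60  [3,5,6,7,8,9]=60  [4,5,6,7,8,9]=90
  size 7 → [0,2,3,4,5,7,8]=21  [0,2,3,5,6,7,9]=21  [0,2,3,5,7,8,9]=42  [1,2,3,4,5,7,8]=35  [1,3,4,5,7,8,9]=140  [1,4,5,6,7,8,9]=210  [2,3,4,5,7,8,9]=105  [2,3,5,6,7,8,9]=105  [3,4,5,6,7,8,9]=210
  size 8 → [0,1,2,3,4,5,7,8]=56  [0,2,3,4,5,7,8,9]=168  [0,2,3,5,6,7,8,9]=168  [1,2,3,4,5,7,8,9]=280  [1,3,4,5,6,7,8,9]=560  [2,3,4,5,6,7,8,9]=420
  first=0(d) contributes 1260
  first=1(e) contributes 756
  first=6(b) contributes 504
|[w]| = 2520

2520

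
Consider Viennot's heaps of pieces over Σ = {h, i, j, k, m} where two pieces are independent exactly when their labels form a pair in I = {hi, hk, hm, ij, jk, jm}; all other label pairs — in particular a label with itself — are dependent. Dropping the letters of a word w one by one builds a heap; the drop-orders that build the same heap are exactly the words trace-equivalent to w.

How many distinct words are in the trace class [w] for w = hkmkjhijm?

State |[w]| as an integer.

126

0(h) covers ∅
1(k) covers ∅
2(m) covers 1:k
3(k) covers 2:m
4(j) covers 0:h
5(h) covers 4:j
6(i) covers 3:k
7(j) covers 5:h
8(m) covers 6:i
floor of heap: 0:h, 1:k
completions by unplaced set U, small U first (add the entries for U minus each lowest piece of U):
  |U|=1: {7}:1  {8}:1
  |U|=2: {5,7}:1  {6,8}:1  {7,8}:2
  |U|=3: {3,6,8}:1  {4,5,7}:1  {5,7,8}:3  {6,7,8}:3
  |U|=4: {0,4,5,7}:1  {2,3,6,8}:1  {3,6,7,8}:4  {4,5,7,8}:4  {5,6,7,8}:6
  |U|=5: {0,4,5,7,8}:5  {1,2,3,6,8}:1  {2,3,6,7,8}:5  {3,5,6,7,8}:10  {4,5,6,7,8}:10
  |U|=6: {0,4,5,6,7,8}:15  {1,2,3,6,7,8}:6  {2,3,5,6,7,8}:15  {3,4,5,6,7,8}:20
  |U|=7: {0,3,4,5,6,7,8}:35  {1,2,3,5,6,7,8}:21  {2,3,4,5,6,7,8}:35
  start at 0(h): 56
  start at 1(k): 70
sum over floor = 126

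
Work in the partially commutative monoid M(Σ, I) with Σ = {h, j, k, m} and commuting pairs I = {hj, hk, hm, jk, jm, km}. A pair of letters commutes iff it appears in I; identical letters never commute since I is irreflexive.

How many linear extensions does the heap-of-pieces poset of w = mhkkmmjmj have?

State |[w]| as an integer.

3780

drop 0:m onto floor
drop 1:h onto floor
drop 2:k onto floor
drop 3:k onto {2:k}
drop 4:m onto {0:m}
drop 5:m onto {4:m}
drop 6:j onto floor
drop 7:m onto {5:m}
drop 8:j onto {6:j}
ground layer = {0:m, 1:h, 2:k, 6:j}
drop-orders for the pieces not yet dropped (sum over which currently-grounded one goes next):
  1 to go: {1} 1  {3} 1  {7} 1  {8} 1
  2 to go: {1,3} 2  {1,7} 2  {1,8} 2  {2,3} 1  {3,7} 2  {3,8} 2  {5,7} 1  {6,8} 1  {7,8} 2
  3 to go: {1,2,3} 3  {1,3,7} 6  {1,3,8} 6  {1,5,7} 3  {1,6,8} 3  {1,7,8} 6  {2,3,7} 3  {2,3,8} 3  {3,5,7} 3  {3,6,8} 3  {3,7,8} 6  {4,5,7} 1  {5,7,8} 3  {6,7,8} 3
  4 to go: {0,4,5,7} 1  {1,2,3,7} 12  {1,2,3,8} 12  {1,3,5,7} 12  {1,3,6,8} 12  {1,3,7,8} 24  {1,4,5,7} 4  {1,5,7,8} 12  {1,6,7,8} 12  {2,3,5,7} 6  {2,3,6,8} 6  {2,3,7,8} 12  {3,4,5,7} 4  {3,5,7,8} 12  {3,6,7,8} 12  {4,5,7,8} 4  {5,6,7,8} 6
  5 to go: {0,1,4,5,7} 5  {0,3,4,5,7} 5  {0,4,5,7,8} 5  {1,2,3,5,7} 30  {1,2,3,6,8} 30  {1,2,3,7,8} 60  {1,3,4,5,7} 20  {1,3,5,7,8} 60  {1,3,6,7,8} 60  {1,4,5,7,8} 20  {1,5,6,7,8} 30  {2,3,4,5,7} 10  {2,3,5,7,8} 30  {2,3,6,7,8} 30  {3,4,5,7,8} 20  {3,5,6,7,8} 30  {4,5,6,7,8} 10
  6 to go: {0,1,3,4,5,7} 30  {0,1,4,5,7,8} 30  {0,2,3,4,5,7} 15  {0,3,4,5,7,8} 30  {0,4,5,6,7,8} 15  {1,2,3,4,5,7} 60  {1,2,3,5,7,8} 180  {1,2,3,6,7,8} 180  {1,3,4,5,7,8} 120  {1,3,5,6,7,8} 180  {1,4,5,6,7,8} 60  {2,3,4,5,7,8} 60  {2,3,5,6,7,8} 90  {3,4,5,6,7,8} 60
  7 to go: {0,1,2,3,4,5,7} 105  {0,1,3,4,5,7,8} 210  {0,1,4,5,6,7,8} 105  {0,2,3,4,5,7,8} 105  {0,3,4,5,6,7,8} 105  {1,2,3,4,5,7,8} 420  {1,2,3,5,6,7,8} 630  {1,3,4,5,6,7,8} 420  {2,3,4,5,6,7,8} 210
  if 0:m drops first: 1680 orders
  if 1:h drops first: 420 orders
  if 2:k drops first: 840 orders
  if 6:j drops first: 840 orders
heap linearizations: 3780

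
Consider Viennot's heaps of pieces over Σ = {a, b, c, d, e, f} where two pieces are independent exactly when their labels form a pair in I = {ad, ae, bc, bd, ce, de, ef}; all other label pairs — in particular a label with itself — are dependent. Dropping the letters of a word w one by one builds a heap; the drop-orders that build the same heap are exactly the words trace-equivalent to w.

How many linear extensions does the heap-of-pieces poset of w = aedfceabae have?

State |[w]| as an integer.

84

drop 0:a onto floor
drop 1:e onto floor
drop 2:d onto floor
drop 3:f onto {0:a, 2:d}
drop 4:c onto {3:f}
drop 5:e onto {1:e}
drop 6:a onto {4:c}
drop 7:b onto {5:e, 6:a}
drop 8:a onto {7:b}
drop 9:e onto {7:b}
ground layer = {0:a, 1:e, 2:d}
drop-orders for the pieces not yet dropped (sum over which currently-grounded one goes next):
  1 to go: {8} 1  {9} 1
  2 to go: {8,9} 2
  3 to go: {7,8,9} 2
  4 to go: {5,7,8,9} 2  {6,7,8,9} 2
  5 to go: {1,5,7,8,9} 2  {4,6,7,8,9} 2  {5,6,7,8,9} 4
  6 to go: {1,5,6,7,8,9} 6  {3,4,6,7,8,9} 2  {4,5,6,7,8,9} 6
  7 to go: {0,3,4,6,7,8,9} 2  {1,4,5,6,7,8,9} 12  {2,3,4,6,7,8,9} 2  {3,4,5,6,7,8,9} 8
  8 to go: {0,2,3,4,6,7,8,9} 4  {0,3,4,5,6,7,8,9} 10  {1,3,4,5,6,7,8,9} 20  {2,3,4,5,6,7,8,9} 10
  if 0:a drops first: 30 orders
  if 1:e drops first: 24 orders
  if 2:d drops first: 30 orders
heap linearizations: 84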